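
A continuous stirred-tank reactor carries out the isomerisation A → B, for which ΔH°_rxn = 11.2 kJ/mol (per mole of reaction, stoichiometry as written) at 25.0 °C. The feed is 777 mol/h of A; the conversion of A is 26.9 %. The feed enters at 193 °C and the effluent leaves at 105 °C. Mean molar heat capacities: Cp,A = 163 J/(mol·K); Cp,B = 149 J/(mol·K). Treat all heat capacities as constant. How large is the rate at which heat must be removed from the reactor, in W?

Q_out = 2510 W

Extent of reaction ξ = 0.269 × 777 = 209.01 mol/h
Reaction term: ξ·ΔH°_rxn = 209.01 × 11.2 = 2340.9 kJ/h
Sensible, feed 193→25 °C: -21277 kJ/h
Outlet flows (mol/h): A 567.99, B 209.01
Sensible, products 25→105 °C: 9898 kJ/h
Q = ΔH = -9038.4 kJ/h = -2.5107 kW
Heat removed = 2510.7 W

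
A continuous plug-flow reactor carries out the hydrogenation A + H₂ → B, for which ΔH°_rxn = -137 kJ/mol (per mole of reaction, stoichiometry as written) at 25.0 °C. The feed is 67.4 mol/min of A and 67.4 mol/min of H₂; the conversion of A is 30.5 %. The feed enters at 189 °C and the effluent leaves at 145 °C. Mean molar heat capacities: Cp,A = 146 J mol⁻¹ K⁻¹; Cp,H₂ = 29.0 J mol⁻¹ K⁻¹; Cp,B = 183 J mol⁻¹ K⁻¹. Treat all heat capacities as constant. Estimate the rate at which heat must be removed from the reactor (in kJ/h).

Q_out = 199000 kJ/h

Extent of reaction ξ = 0.305 × 67.4 = 20.557 mol/min
Reaction term: ξ·ΔH°_rxn = 20.557 × -137 = -2816.3 kJ/min
Sensible, feed 189→25 °C: -1934.4 kJ/min
Outlet flows (mol/min): A 46.843, H₂ 46.843, B 20.557
Sensible, products 25→145 °C: 1435.1 kJ/min
Q = ΔH = -3315.6 kJ/min = -55.259 kW
Heat removed = 198930 kJ/h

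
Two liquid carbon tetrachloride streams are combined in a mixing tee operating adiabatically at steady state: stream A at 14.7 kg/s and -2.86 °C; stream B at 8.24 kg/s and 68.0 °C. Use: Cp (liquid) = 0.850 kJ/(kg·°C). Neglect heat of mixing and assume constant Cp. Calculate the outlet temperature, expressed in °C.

T_out = 22.6 °C

Energy balance with Q = 0: Σ ṁᵢCp,ᵢ(T_out − Tᵢ) = 0
Σ ṁᵢCp,ᵢTᵢ = 14.7×0.850×-2.86 + 8.24×0.850×68.0 = 440.54
Σ ṁᵢCp,ᵢ = 14.7×0.850 + 8.24×0.850 = 19.499
T_out = 440.54 / 19.499 = 22.593 °C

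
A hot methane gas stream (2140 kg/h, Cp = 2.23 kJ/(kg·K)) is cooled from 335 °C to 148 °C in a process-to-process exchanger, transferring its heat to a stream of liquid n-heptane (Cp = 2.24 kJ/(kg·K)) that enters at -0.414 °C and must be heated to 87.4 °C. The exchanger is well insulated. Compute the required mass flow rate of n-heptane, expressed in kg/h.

Heat released by hot stream: Q = 2140 × 2.23 × (335 − 148) = 892400 kJ/h
Energy balance on cold side (adiabatic exchanger): Q = ṁ_c·Cp_c·(T_c,out − T_c,in)
ṁ_c = 892400 / [2.24 × (87.4 − -0.414)] = 4536.8 kg/h

ṁ_c = 4540 kg/h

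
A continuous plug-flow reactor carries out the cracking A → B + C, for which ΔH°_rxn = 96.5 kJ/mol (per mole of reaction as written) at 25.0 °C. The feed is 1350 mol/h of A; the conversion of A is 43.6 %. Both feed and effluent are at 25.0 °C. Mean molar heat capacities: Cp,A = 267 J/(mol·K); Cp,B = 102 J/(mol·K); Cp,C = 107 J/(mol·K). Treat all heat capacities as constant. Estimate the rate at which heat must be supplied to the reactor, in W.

Q_in = 15800 W

Extent of reaction ξ = 0.436 × 1350 = 588.6 mol/h
Reaction term: ξ·ΔH°_rxn = 588.6 × 96.5 = 56800 kJ/h
Q = ΔH = 56800 kJ/h = 15.778 kW
Heat supplied = 15778 W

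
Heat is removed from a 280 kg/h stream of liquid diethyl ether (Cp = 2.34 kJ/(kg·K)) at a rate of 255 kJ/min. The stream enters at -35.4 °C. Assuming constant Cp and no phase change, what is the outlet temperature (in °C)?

Q = 255 kJ/min = 15300 kJ/h
ΔT = Q/(ṁ·Cp) = 15300/(280×2.34) = 23.352 K
T_out = -35.4 − 23.352 = -58.752 °C

T_out = -58.8 °C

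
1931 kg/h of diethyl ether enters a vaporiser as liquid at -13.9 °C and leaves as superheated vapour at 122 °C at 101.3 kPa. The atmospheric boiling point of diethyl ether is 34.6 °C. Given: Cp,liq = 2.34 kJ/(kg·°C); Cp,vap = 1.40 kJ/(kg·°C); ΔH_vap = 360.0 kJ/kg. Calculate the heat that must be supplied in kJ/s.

liquid -13.9→34.6 °C: 113.49 kJ/kg
vaporisation at 34.6 °C: 360 kJ/kg
vapour 34.6→122 °C: 122.36 kJ/kg
Δh = 113.49 + 360 + 122.36 = 595.85 kJ/kg
Q = ṁ·Δh = 1931 kg/h × 595.85 kJ/kg = 1.1506e+06 kJ/h
|Q| = 319.61 kW

Q = 320 kJ/s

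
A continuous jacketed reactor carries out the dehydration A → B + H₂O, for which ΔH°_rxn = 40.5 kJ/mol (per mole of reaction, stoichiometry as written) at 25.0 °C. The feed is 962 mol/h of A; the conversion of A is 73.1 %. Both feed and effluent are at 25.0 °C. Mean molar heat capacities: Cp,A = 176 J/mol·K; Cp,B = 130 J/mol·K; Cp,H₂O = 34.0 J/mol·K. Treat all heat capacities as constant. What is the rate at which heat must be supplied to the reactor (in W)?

Extent of reaction ξ = 0.731 × 962 = 703.22 mol/h
Reaction term: ξ·ΔH°_rxn = 703.22 × 40.5 = 28480 kJ/h
Q = ΔH = 28480 kJ/h = 7.9112 kW
Heat supplied = 7911.2 W

Q_in = 7910 W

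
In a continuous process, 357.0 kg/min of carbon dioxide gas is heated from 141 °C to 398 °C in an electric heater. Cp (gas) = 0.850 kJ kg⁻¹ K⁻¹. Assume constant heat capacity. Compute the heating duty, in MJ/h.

Q = 4680 MJ/h

Q = ṁ·Cp·ΔT = 357.0 × 0.850 × (398 − 141) = 77987 kJ/min
Converting: 77987 / 60 s = 1299.8 kW
Heating duty = 4679.2 MJ/h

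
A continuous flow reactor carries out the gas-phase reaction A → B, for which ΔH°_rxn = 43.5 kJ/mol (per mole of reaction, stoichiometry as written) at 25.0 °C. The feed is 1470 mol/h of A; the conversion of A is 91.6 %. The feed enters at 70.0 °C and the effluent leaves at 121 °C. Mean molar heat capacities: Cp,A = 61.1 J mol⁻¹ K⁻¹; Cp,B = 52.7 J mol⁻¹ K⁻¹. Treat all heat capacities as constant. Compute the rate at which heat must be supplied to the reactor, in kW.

Extent of reaction ξ = 0.916 × 1470 = 1346.5 mol/h
Reaction term: ξ·ΔH°_rxn = 1346.5 × 43.5 = 58574 kJ/h
Sensible, feed 70.0→25 °C: -4041.8 kJ/h
Outlet flows (mol/h): A 123.48, B 1346.5
Sensible, products 25→121 °C: 7536.6 kJ/h
Q = ΔH = 62068 kJ/h = 17.241 kW
Heat supplied = 17.241 kW

Q_in = 17.2 kW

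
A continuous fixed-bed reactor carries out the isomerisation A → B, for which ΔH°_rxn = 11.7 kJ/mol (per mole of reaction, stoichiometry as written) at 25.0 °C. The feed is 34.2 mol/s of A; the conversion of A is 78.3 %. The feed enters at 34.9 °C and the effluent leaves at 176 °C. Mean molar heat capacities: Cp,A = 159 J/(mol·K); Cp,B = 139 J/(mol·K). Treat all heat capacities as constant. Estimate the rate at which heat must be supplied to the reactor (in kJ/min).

Extent of reaction ξ = 0.783 × 34.2 = 26.779 mol/s
Reaction term: ξ·ΔH°_rxn = 26.779 × 11.7 = 313.31 kJ/s
Sensible, feed 34.9→25 °C: -53.834 kJ/s
Outlet flows (mol/s): A 7.4214, B 26.779
Sensible, products 25→176 °C: 740.24 kJ/s
Q = ΔH = 999.71 kJ/s = 999.71 kW
Heat supplied = 59983 kJ/min

Q_in = 60000 kJ/min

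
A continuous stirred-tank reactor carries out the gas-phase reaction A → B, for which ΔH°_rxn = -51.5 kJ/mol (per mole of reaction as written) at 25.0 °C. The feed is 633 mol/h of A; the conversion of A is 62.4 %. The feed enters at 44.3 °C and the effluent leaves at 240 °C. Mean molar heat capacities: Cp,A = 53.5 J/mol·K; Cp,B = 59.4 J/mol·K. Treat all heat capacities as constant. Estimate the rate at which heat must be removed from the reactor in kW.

Q_out = 3.67 kW

Extent of reaction ξ = 0.624 × 633 = 394.99 mol/h
Reaction term: ξ·ΔH°_rxn = 394.99 × -51.5 = -20342 kJ/h
Sensible, feed 44.3→25 °C: -653.6 kJ/h
Outlet flows (mol/h): A 238.01, B 394.99
Sensible, products 25→240 °C: 7782.1 kJ/h
Q = ΔH = -13214 kJ/h = -3.6704 kW
Heat removed = 3.6704 kW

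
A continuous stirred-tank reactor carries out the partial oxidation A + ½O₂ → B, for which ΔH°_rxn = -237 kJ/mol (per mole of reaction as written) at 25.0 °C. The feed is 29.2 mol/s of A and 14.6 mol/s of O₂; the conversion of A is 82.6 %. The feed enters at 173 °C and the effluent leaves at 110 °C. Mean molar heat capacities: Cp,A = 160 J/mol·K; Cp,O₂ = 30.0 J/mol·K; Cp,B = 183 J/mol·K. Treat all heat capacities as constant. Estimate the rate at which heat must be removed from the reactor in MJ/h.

Extent of reaction ξ = 0.826 × 29.2 = 24.119 mol/s
Reaction term: ξ·ΔH°_rxn = 24.119 × -237 = -5716.3 kJ/s
Sensible, feed 173→25 °C: -756.28 kJ/s
Outlet flows (mol/s): A 5.0808, O₂ 2.5404, B 24.119
Sensible, products 25→110 °C: 450.75 kJ/s
Q = ΔH = -6021.8 kJ/s = -6021.8 kW
Heat removed = 21678 MJ/h

Q_out = 21700 MJ/h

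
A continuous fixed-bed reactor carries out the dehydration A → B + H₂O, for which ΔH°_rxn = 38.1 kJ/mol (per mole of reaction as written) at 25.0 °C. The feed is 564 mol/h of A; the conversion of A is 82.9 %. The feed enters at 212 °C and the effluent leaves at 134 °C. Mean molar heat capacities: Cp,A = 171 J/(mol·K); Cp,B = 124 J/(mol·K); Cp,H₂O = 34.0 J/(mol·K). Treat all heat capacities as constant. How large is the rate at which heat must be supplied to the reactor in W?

Q_in = 2670 W

Extent of reaction ξ = 0.829 × 564 = 467.56 mol/h
Reaction term: ξ·ΔH°_rxn = 467.56 × 38.1 = 17814 kJ/h
Sensible, feed 212→25 °C: -18035 kJ/h
Outlet flows (mol/h): A 96.444, B 467.56, H₂O 467.56
Sensible, products 25→134 °C: 9849.9 kJ/h
Q = ΔH = 9628.7 kJ/h = 2.6746 kW
Heat supplied = 2674.6 W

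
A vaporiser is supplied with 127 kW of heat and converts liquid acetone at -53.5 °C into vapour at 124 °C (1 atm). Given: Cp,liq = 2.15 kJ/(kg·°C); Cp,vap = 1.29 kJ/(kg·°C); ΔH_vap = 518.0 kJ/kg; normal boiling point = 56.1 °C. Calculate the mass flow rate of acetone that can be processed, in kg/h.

ṁ = 543 kg/h

Δh = 2.15×(56.1−-53.5) + 518.0 + 1.29×(124−56.1) = 841.23 kJ/kg
Q = 127 kW = 127 kJ/s = 457200 kJ/h
ṁ = Q/Δh = 457200 / 841.23 = 543.49 kg/h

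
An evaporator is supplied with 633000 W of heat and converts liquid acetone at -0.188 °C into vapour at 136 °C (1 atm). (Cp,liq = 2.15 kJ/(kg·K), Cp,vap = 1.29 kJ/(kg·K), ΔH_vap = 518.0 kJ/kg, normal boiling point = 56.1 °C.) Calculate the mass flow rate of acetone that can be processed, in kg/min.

Δh = 2.15×(56.1−-0.188) + 518.0 + 1.29×(136−56.1) = 742.09 kJ/kg
Q = 633000 W = 633 kJ/s = 37980 kJ/min
ṁ = Q/Δh = 37980 / 742.09 = 51.18 kg/min

ṁ = 51.2 kg/min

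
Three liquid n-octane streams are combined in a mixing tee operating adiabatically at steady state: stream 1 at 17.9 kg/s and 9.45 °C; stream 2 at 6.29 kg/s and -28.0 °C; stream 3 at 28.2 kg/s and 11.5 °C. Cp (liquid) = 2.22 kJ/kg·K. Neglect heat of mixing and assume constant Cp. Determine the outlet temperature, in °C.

T_out = 6.06 °C

Energy balance with Q = 0: Σ ṁᵢCp,ᵢ(T_out − Tᵢ) = 0
Σ ṁᵢCp,ᵢTᵢ = 17.9×2.22×9.45 + 6.29×2.22×-28.0 + 28.2×2.22×11.5 = 704.48
Σ ṁᵢCp,ᵢ = 17.9×2.22 + 6.29×2.22 + 28.2×2.22 = 116.31
T_out = 704.48 / 116.31 = 6.0572 °C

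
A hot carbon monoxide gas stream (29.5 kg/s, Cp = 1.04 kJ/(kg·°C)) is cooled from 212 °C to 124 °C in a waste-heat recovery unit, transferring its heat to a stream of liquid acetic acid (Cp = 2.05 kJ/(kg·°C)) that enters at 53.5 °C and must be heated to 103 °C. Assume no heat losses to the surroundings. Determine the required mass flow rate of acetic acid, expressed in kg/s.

Heat released by hot stream: Q = 29.5 × 1.04 × (212 − 124) = 2699.8 kJ/s
Energy balance on cold side (adiabatic exchanger): Q = ṁ_c·Cp_c·(T_c,out − T_c,in)
ṁ_c = 2699.8 / [2.05 × (103 − 53.5)] = 26.606 kg/s

ṁ_c = 26.6 kg/s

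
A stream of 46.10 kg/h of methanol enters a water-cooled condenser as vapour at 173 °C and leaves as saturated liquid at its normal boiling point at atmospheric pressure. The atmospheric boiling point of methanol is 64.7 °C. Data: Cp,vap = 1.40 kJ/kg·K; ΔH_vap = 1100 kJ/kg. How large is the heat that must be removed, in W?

Q_c = 16000 W

vapour 173→64.7 °C: -151.62 kJ/kg
condensation at 64.7 °C: -1100 kJ/kg
Δh = -151.62 + -1100 = -1251.6 kJ/kg
Q = ṁ·Δh = 46.10 kg/h × -1251.6 kJ/kg = -57700 kJ/h
|Q| = 16.028 kW = 16028 W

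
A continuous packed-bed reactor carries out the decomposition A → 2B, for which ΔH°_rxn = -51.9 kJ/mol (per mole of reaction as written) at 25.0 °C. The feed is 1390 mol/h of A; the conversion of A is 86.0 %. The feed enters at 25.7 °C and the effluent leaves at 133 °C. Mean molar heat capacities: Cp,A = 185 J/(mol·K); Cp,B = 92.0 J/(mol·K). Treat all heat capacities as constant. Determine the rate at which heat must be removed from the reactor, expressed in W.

Q_out = 9610 W

Extent of reaction ξ = 0.860 × 1390 = 1195.4 mol/h
Reaction term: ξ·ΔH°_rxn = 1195.4 × -51.9 = -62041 kJ/h
Sensible, feed 25.7→25 °C: -180 kJ/h
Outlet flows (mol/h): A 194.6, B 2390.8
Sensible, products 25→133 °C: 27643 kJ/h
Q = ΔH = -34578 kJ/h = -9.605 kW
Heat removed = 9605 W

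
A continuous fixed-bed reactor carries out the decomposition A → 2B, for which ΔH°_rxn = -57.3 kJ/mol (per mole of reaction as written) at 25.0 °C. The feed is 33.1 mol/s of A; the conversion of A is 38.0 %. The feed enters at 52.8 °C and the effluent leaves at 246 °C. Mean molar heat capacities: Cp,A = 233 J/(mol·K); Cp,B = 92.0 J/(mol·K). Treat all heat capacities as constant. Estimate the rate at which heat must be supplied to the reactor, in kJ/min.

Extent of reaction ξ = 0.380 × 33.1 = 12.578 mol/s
Reaction term: ξ·ΔH°_rxn = 12.578 × -57.3 = -720.72 kJ/s
Sensible, feed 52.8→25 °C: -214.4 kJ/s
Outlet flows (mol/s): A 20.522, B 25.156
Sensible, products 25→246 °C: 1568.2 kJ/s
Q = ΔH = 633.09 kJ/s = 633.09 kW
Heat supplied = 37985 kJ/min

Q_in = 38000 kJ/min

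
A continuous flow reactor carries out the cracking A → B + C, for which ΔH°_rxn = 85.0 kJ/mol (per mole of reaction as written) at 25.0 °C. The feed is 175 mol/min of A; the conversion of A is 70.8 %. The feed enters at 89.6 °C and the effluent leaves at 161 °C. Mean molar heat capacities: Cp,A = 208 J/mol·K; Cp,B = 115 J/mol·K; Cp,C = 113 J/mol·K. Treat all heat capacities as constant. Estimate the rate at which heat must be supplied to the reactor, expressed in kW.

Extent of reaction ξ = 0.708 × 175 = 123.9 mol/min
Reaction term: ξ·ΔH°_rxn = 123.9 × 85.0 = 10532 kJ/min
Sensible, feed 89.6→25 °C: -2351.4 kJ/min
Outlet flows (mol/min): A 51.1, B 123.9, C 123.9
Sensible, products 25→161 °C: 5287.4 kJ/min
Q = ΔH = 13467 kJ/min = 224.46 kW
Heat supplied = 224.46 kW

Q_in = 224 kW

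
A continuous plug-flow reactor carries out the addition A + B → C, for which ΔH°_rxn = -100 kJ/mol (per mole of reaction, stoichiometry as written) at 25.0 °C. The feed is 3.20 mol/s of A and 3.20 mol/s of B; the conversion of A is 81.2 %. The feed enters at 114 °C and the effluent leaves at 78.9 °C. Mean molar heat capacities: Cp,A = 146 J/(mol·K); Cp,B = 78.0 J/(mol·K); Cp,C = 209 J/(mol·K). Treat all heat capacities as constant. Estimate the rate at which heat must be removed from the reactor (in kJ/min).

Q_out = 17200 kJ/min

Extent of reaction ξ = 0.812 × 3.20 = 2.5984 mol/s
Reaction term: ξ·ΔH°_rxn = 2.5984 × -100 = -259.84 kJ/s
Sensible, feed 114→25 °C: -63.795 kJ/s
Outlet flows (mol/s): A 0.6016, B 0.6016, C 2.5984
Sensible, products 25→78.9 °C: 36.535 kJ/s
Q = ΔH = -287.1 kJ/s = -287.1 kW
Heat removed = 17226 kJ/min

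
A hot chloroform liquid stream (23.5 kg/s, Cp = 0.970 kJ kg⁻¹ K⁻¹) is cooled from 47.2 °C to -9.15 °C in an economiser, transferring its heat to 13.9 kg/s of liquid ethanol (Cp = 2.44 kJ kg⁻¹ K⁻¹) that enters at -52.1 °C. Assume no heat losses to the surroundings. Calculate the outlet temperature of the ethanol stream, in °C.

T_c,out = -14.2 °C

Heat released by hot stream: Q = 23.5 × 0.970 × (47.2 − -9.15) = 1284.5 kJ/s
Energy balance on cold side (adiabatic exchanger): Q = ṁ_c·Cp_c·(T_c,out − T_c,in)
T_c,out = -52.1 + 1284.5/(13.9 × 2.44) = -14.227 °C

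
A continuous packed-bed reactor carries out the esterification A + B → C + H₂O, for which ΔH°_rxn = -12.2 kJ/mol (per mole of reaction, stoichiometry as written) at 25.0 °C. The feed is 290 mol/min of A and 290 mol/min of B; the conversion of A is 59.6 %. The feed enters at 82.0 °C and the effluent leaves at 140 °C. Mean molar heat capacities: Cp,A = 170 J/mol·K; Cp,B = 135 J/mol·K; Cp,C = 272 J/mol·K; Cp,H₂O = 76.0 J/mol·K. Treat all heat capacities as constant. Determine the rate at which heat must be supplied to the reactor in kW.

Extent of reaction ξ = 0.596 × 290 = 172.84 mol/min
Reaction term: ξ·ΔH°_rxn = 172.84 × -12.2 = -2108.6 kJ/min
Sensible, feed 82.0→25 °C: -5041.6 kJ/min
Outlet flows (mol/min): A 117.16, B 117.16, C 172.84, H₂O 172.84
Sensible, products 25→140 °C: 11026 kJ/min
Q = ΔH = 3876.1 kJ/min = 64.602 kW
Heat supplied = 64.602 kW

Q_in = 64.6 kW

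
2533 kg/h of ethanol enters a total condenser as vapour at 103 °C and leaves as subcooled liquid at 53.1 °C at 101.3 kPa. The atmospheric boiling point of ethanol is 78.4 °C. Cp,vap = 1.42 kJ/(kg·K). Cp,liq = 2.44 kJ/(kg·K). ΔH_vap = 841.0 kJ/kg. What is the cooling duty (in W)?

Q_c = 660000 W

vapour 103→78.4 °C: -34.932 kJ/kg
condensation at 78.4 °C: -841 kJ/kg
liquid 78.4→53.1 °C: -61.732 kJ/kg
Δh = -34.932 + -841 + -61.732 = -937.66 kJ/kg
Q = ṁ·Δh = 2533 kg/h × -937.66 kJ/kg = -2.3751e+06 kJ/h
|Q| = 659.75 kW = 659750 W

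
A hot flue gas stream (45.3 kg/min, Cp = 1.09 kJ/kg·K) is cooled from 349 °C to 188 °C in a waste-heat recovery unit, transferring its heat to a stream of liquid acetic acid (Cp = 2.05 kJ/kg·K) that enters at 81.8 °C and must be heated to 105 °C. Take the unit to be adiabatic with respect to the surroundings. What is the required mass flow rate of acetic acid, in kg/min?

ṁ_c = 167 kg/min

Heat released by hot stream: Q = 45.3 × 1.09 × (349 − 188) = 7949.7 kJ/min
Energy balance on cold side (adiabatic exchanger): Q = ṁ_c·Cp_c·(T_c,out − T_c,in)
ṁ_c = 7949.7 / [2.05 × (105 − 81.8)] = 167.15 kg/min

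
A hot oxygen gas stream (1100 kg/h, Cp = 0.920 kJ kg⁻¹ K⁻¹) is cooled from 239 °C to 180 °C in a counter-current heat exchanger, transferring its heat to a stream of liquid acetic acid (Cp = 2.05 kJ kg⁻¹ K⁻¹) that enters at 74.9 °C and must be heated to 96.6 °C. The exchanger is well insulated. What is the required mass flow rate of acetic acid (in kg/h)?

ṁ_c = 1340 kg/h

Heat released by hot stream: Q = 1100 × 0.920 × (239 − 180) = 59708 kJ/h
Energy balance on cold side (adiabatic exchanger): Q = ṁ_c·Cp_c·(T_c,out − T_c,in)
ṁ_c = 59708 / [2.05 × (96.6 − 74.9)] = 1342.2 kg/h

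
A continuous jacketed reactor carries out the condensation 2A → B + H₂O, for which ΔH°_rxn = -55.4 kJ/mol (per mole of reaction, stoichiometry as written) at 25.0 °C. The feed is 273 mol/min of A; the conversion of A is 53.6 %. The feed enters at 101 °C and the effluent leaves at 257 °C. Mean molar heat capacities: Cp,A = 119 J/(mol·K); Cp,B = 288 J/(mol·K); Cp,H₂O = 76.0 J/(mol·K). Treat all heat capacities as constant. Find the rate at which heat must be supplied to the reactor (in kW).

Q_in = 52.6 kW

Extent of reaction ξ = 0.536 × 273 / 2 = 73.164 mol/min
Reaction term: ξ·ΔH°_rxn = 73.164 × -55.4 = -4053.3 kJ/min
Sensible, feed 101→25 °C: -2469 kJ/min
Outlet flows (mol/min): A 126.67, B 73.164, H₂O 73.164
Sensible, products 25→257 °C: 9675.7 kJ/min
Q = ΔH = 3153.4 kJ/min = 52.557 kW
Heat supplied = 52.557 kW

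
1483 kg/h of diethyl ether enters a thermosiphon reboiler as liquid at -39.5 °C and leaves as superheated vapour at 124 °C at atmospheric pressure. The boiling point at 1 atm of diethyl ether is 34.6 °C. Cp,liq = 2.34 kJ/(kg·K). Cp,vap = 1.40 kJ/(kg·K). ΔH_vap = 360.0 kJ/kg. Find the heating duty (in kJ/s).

Q = 271 kJ/s

liquid -39.5→34.6 °C: 173.39 kJ/kg
vaporisation at 34.6 °C: 360 kJ/kg
vapour 34.6→124 °C: 125.16 kJ/kg
Δh = 173.39 + 360 + 125.16 = 658.55 kJ/kg
Q = ṁ·Δh = 1483 kg/h × 658.55 kJ/kg = 976640 kJ/h
|Q| = 271.29 kW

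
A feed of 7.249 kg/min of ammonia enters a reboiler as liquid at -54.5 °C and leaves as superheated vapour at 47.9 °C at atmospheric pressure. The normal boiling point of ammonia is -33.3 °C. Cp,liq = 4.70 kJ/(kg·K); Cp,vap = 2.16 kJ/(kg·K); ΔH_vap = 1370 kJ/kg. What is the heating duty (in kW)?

liquid -54.5→-33.3 °C: 99.64 kJ/kg
vaporisation at -33.3 °C: 1370 kJ/kg
vapour -33.3→47.9 °C: 175.39 kJ/kg
Δh = 99.64 + 1370 + 175.39 = 1645 kJ/kg
Q = ṁ·Δh = 7.249 kg/min × 1645 kJ/kg = 11925 kJ/min
|Q| = 198.75 kW

Q = 199 kW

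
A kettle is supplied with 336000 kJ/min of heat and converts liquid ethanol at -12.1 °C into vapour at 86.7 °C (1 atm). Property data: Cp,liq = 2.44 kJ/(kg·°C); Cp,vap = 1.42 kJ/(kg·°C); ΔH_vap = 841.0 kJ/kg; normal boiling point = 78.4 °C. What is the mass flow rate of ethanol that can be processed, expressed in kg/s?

ṁ = 5.22 kg/s

Δh = 2.44×(78.4−-12.1) + 841.0 + 1.42×(86.7−78.4) = 1073.6 kJ/kg
Q = 336000 kJ/min = 5600 kJ/s = 5600 kJ/s
ṁ = Q/Δh = 5600 / 1073.6 = 5.2161 kg/s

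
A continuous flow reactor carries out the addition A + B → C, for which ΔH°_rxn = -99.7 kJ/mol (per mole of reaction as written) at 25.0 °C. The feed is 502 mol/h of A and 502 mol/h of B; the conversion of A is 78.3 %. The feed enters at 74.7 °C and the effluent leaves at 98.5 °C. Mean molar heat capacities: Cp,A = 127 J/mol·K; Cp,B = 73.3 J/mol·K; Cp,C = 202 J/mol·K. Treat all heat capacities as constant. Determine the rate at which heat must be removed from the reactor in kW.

Q_out = 10.2 kW

Extent of reaction ξ = 0.783 × 502 = 393.07 mol/h
Reaction term: ξ·ΔH°_rxn = 393.07 × -99.7 = -39189 kJ/h
Sensible, feed 74.7→25 °C: -4997.4 kJ/h
Outlet flows (mol/h): A 108.93, B 108.93, C 393.07
Sensible, products 25→98.5 °C: 7439.6 kJ/h
Q = ΔH = -36746 kJ/h = -10.207 kW
Heat removed = 10.207 kW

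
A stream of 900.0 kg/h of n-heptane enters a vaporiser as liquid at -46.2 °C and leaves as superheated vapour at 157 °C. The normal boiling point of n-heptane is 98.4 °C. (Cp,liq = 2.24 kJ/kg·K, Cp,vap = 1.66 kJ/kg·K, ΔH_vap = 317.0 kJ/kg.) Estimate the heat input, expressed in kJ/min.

Q = 11100 kJ/min

liquid -46.2→98.4 °C: 323.9 kJ/kg
vaporisation at 98.4 °C: 317 kJ/kg
vapour 98.4→157 °C: 97.276 kJ/kg
Δh = 323.9 + 317 + 97.276 = 738.18 kJ/kg
Q = ṁ·Δh = 900.0 kg/h × 738.18 kJ/kg = 664360 kJ/h
|Q| = 184.54 kW = 11073 kJ/min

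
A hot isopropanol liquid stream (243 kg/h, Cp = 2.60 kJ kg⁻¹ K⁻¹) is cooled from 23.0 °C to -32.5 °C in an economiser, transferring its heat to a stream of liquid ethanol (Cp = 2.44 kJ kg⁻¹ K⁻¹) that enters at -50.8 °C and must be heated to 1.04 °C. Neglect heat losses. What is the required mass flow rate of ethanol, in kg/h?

Heat released by hot stream: Q = 243 × 2.60 × (23.0 − -32.5) = 35065 kJ/h
Energy balance on cold side (adiabatic exchanger): Q = ṁ_c·Cp_c·(T_c,out − T_c,in)
ṁ_c = 35065 / [2.44 × (1.04 − -50.8)] = 277.22 kg/h

ṁ_c = 277 kg/h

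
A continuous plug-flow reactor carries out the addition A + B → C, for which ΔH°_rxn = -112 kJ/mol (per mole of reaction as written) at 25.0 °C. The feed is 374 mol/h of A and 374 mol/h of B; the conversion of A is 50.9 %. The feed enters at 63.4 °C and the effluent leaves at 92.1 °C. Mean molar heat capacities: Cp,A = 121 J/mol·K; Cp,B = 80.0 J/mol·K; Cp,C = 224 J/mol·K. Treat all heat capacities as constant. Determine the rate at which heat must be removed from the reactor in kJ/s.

Extent of reaction ξ = 0.509 × 374 = 190.37 mol/h
Reaction term: ξ·ΔH°_rxn = 190.37 × -112 = -21321 kJ/h
Sensible, feed 63.4→25 °C: -2886.7 kJ/h
Outlet flows (mol/h): A 183.63, B 183.63, C 190.37
Sensible, products 25→92.1 °C: 5338 kJ/h
Q = ΔH = -18870 kJ/h = -5.2416 kW
Heat removed = 5.2416 kJ/s

Q_out = 5.24 kJ/s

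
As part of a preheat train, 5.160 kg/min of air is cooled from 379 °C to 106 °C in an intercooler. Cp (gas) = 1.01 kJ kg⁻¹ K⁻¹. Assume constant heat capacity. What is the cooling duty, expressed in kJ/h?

Q = ṁ·Cp·ΔT = 5.160 × 1.01 × (106 − 379) = -1422.8 kJ/min
Converting: 1422.8 / 60 s = 23.713 kW
Cooling duty = 85366 kJ/h

Q_c = 85400 kJ/h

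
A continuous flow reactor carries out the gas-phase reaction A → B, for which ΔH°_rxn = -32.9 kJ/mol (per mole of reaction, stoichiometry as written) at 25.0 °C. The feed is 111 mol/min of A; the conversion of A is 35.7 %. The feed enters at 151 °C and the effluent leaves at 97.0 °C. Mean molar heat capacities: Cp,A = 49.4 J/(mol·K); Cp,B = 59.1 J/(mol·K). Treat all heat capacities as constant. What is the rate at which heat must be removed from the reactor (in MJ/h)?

Extent of reaction ξ = 0.357 × 111 = 39.627 mol/min
Reaction term: ξ·ΔH°_rxn = 39.627 × -32.9 = -1303.7 kJ/min
Sensible, feed 151→25 °C: -690.91 kJ/min
Outlet flows (mol/min): A 71.373, B 39.627
Sensible, products 25→97.0 °C: 422.48 kJ/min
Q = ΔH = -1572.2 kJ/min = -26.203 kW
Heat removed = 94.329 MJ/h

Q_out = 94.3 MJ/h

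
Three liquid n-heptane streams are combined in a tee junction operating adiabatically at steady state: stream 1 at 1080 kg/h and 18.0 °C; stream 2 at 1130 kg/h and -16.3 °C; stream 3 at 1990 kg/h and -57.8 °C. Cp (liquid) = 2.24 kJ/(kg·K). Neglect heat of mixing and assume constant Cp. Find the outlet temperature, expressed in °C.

T_out = -27.1 °C

No heat crosses the boundary, so H_out = H_in.
Σ ṁᵢCp,ᵢTᵢ = 1080×2.24×18.0 + 1130×2.24×-16.3 + 1990×2.24×-57.8 = -255360
Σ ṁᵢCp,ᵢ = 1080×2.24 + 1130×2.24 + 1990×2.24 = 9408
T_out = -255360 / 9408 = -27.143 °C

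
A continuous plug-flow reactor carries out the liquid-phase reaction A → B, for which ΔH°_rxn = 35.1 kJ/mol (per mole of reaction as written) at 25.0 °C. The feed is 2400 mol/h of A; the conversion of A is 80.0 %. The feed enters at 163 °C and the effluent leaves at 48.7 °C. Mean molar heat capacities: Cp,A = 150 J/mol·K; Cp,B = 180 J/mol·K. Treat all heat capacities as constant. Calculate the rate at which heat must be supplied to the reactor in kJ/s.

Extent of reaction ξ = 0.800 × 2400 = 1920 mol/h
Reaction term: ξ·ΔH°_rxn = 1920 × 35.1 = 67392 kJ/h
Sensible, feed 163→25 °C: -49680 kJ/h
Outlet flows (mol/h): A 480, B 1920
Sensible, products 25→48.7 °C: 9897.1 kJ/h
Q = ΔH = 27609 kJ/h = 7.6692 kW
Heat supplied = 7.6692 kJ/s

Q_in = 7.67 kJ/s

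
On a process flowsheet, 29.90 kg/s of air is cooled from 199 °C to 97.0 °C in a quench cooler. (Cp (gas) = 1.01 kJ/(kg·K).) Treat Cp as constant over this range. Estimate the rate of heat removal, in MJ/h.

Q_c = 11100 MJ/h

Q = ṁ·Cp·ΔT = 29.90 × 1.01 × (97.0 − 199) = -3080.3 kJ/s
Cooling duty = 11089 MJ/h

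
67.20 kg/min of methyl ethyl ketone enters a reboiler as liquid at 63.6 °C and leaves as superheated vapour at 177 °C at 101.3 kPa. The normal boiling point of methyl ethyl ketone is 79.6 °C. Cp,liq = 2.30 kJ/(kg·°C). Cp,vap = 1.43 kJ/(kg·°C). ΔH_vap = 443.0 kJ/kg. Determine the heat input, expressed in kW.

liquid 63.6→79.6 °C: 36.8 kJ/kg
vaporisation at 79.6 °C: 443 kJ/kg
vapour 79.6→177 °C: 139.28 kJ/kg
Δh = 36.8 + 443 + 139.28 = 619.08 kJ/kg
Q = ṁ·Δh = 67.20 kg/min × 619.08 kJ/kg = 41602 kJ/min
|Q| = 693.37 kW

Q = 693 kW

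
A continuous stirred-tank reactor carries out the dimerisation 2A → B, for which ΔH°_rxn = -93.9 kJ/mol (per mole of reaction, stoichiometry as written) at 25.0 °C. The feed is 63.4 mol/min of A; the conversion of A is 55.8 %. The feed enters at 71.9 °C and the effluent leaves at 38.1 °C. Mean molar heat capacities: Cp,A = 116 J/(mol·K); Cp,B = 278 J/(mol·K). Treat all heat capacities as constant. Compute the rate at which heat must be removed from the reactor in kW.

Extent of reaction ξ = 0.558 × 63.4 / 2 = 17.689 mol/min
Reaction term: ξ·ΔH°_rxn = 17.689 × -93.9 = -1661 kJ/min
Sensible, feed 71.9→25 °C: -344.92 kJ/min
Outlet flows (mol/min): A 28.023, B 17.689
Sensible, products 25→38.1 °C: 107 kJ/min
Q = ΔH = -1898.9 kJ/min = -31.648 kW
Heat removed = 31.648 kW

Q_out = 31.6 kW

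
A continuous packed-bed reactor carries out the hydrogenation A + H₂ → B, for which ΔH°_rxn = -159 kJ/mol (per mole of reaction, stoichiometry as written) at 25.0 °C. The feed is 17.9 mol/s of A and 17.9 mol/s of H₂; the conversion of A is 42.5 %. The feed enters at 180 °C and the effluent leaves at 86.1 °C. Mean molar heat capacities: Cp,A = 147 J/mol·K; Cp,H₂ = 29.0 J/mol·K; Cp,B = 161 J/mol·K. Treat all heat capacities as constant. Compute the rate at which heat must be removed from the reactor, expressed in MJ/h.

Q_out = 5440 MJ/h

Extent of reaction ξ = 0.425 × 17.9 = 7.6075 mol/s
Reaction term: ξ·ΔH°_rxn = 7.6075 × -159 = -1209.6 kJ/s
Sensible, feed 180→25 °C: -488.31 kJ/s
Outlet flows (mol/s): A 10.293, H₂ 10.293, B 7.6075
Sensible, products 25→86.1 °C: 185.52 kJ/s
Q = ΔH = -1512.4 kJ/s = -1512.4 kW
Heat removed = 5444.6 MJ/h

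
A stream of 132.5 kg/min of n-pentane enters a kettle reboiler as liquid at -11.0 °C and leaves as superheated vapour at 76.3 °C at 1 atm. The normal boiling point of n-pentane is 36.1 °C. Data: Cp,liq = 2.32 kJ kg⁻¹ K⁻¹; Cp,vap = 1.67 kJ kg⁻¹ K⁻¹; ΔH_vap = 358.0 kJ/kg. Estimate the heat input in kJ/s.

liquid -11.0→36.1 °C: 109.27 kJ/kg
vaporisation at 36.1 °C: 358 kJ/kg
vapour 36.1→76.3 °C: 67.134 kJ/kg
Δh = 109.27 + 358 + 67.134 = 534.41 kJ/kg
Q = ṁ·Δh = 132.5 kg/min × 534.41 kJ/kg = 70809 kJ/min
|Q| = 1180.1 kW

Q = 1180 kJ/s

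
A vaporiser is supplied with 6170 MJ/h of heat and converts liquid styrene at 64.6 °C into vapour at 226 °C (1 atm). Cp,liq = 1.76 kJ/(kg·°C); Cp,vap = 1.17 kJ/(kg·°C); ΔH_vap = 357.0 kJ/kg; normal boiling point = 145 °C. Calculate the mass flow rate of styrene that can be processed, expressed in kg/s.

ṁ = 2.89 kg/s

Δh = 1.76×(145−64.6) + 357.0 + 1.17×(226−145) = 593.27 kJ/kg
Q = 6170 MJ/h = 1713.9 kJ/s = 1713.9 kJ/s
ṁ = Q/Δh = 1713.9 / 593.27 = 2.8889 kg/s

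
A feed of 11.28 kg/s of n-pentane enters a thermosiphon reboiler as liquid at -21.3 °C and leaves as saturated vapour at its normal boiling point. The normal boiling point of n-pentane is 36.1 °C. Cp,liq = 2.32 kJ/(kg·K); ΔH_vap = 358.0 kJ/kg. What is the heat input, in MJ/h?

liquid -21.3→36.1 °C: 133.17 kJ/kg
vaporisation at 36.1 °C: 358 kJ/kg
Δh = 133.17 + 358 = 491.17 kJ/kg
Q = ṁ·Δh = 11.28 kg/s × 491.17 kJ/kg = 5540.4 kJ/s
|Q| = 5540.4 kW = 19945 MJ/h

Q = 19900 MJ/h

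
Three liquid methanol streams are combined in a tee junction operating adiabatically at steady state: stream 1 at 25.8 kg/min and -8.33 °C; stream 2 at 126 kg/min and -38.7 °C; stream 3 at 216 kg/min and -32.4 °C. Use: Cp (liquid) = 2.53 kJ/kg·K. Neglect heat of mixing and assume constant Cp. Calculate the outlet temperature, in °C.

No heat crosses the boundary, so H_out = H_in.
Σ ṁᵢCp,ᵢTᵢ = 25.8×2.53×-8.33 + 126×2.53×-38.7 + 216×2.53×-32.4 = -30586
Σ ṁᵢCp,ᵢ = 25.8×2.53 + 126×2.53 + 216×2.53 = 930.53
T_out = -30586 / 930.53 = -32.87 °C

T_out = -32.9 °C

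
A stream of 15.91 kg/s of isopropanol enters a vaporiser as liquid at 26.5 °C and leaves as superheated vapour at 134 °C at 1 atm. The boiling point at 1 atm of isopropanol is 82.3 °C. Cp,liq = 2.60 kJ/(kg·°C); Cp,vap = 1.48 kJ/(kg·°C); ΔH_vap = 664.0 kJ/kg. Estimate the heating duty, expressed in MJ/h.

Q = 50700 MJ/h

liquid 26.5→82.3 °C: 145.08 kJ/kg
vaporisation at 82.3 °C: 664 kJ/kg
vapour 82.3→134 °C: 76.516 kJ/kg
Δh = 145.08 + 664 + 76.516 = 885.6 kJ/kg
Q = ṁ·Δh = 15.91 kg/s × 885.6 kJ/kg = 14090 kJ/s
|Q| = 14090 kW = 50723 MJ/h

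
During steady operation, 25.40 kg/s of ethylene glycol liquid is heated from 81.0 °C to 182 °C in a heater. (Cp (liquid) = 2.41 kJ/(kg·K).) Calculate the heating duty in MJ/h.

Q = ṁ·Cp·ΔT = 25.40 × 2.41 × (182 − 81.0) = 6182.6 kJ/s
Heating duty = 22257 MJ/h

Q = 22300 MJ/h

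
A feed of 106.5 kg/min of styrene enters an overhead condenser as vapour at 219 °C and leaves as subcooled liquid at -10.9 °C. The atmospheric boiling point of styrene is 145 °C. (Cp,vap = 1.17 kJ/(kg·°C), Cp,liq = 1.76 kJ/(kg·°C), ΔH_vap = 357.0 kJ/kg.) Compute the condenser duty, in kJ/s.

vapour 219→145 °C: -86.58 kJ/kg
condensation at 145 °C: -357 kJ/kg
liquid 145→-10.9 °C: -274.38 kJ/kg
Δh = -86.58 + -357 + -274.38 = -717.96 kJ/kg
Q = ṁ·Δh = 106.5 kg/min × -717.96 kJ/kg = -76463 kJ/min
|Q| = 1274.4 kW

Q_c = 1270 kJ/s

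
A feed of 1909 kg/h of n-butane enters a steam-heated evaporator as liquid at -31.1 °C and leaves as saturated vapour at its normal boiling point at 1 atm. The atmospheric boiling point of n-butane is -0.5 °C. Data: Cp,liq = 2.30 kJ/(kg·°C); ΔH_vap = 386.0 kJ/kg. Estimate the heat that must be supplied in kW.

liquid -31.1→-0.5 °C: 70.38 kJ/kg
vaporisation at -0.5 °C: 386 kJ/kg
Δh = 70.38 + 386 = 456.38 kJ/kg
Q = ṁ·Δh = 1909 kg/h × 456.38 kJ/kg = 871230 kJ/h
|Q| = 242.01 kW

Q = 242 kW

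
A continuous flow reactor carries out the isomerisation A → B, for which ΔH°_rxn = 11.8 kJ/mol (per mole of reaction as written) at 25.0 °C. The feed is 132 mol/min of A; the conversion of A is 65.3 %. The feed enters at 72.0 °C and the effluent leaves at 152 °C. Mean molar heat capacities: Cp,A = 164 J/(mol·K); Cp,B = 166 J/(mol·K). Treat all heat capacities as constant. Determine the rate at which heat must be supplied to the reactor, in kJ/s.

Extent of reaction ξ = 0.653 × 132 = 86.196 mol/min
Reaction term: ξ·ΔH°_rxn = 86.196 × 11.8 = 1017.1 kJ/min
Sensible, feed 72.0→25 °C: -1017.5 kJ/min
Outlet flows (mol/min): A 45.804, B 86.196
Sensible, products 25→152 °C: 2771.2 kJ/min
Q = ΔH = 2770.8 kJ/min = 46.181 kW
Heat supplied = 46.181 kJ/s

Q_in = 46.2 kJ/s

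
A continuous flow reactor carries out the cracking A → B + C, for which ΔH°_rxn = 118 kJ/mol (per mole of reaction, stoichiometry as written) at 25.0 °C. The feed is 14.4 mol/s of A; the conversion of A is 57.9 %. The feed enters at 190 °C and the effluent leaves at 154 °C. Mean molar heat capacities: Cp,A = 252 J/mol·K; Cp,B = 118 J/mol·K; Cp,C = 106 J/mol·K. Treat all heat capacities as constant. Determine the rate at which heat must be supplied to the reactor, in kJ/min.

Q_in = 49400 kJ/min

Extent of reaction ξ = 0.579 × 14.4 = 8.3376 mol/s
Reaction term: ξ·ΔH°_rxn = 8.3376 × 118 = 983.84 kJ/s
Sensible, feed 190→25 °C: -598.75 kJ/s
Outlet flows (mol/s): A 6.0624, B 8.3376, C 8.3376
Sensible, products 25→154 °C: 438 kJ/s
Q = ΔH = 823.08 kJ/s = 823.08 kW
Heat supplied = 49385 kJ/min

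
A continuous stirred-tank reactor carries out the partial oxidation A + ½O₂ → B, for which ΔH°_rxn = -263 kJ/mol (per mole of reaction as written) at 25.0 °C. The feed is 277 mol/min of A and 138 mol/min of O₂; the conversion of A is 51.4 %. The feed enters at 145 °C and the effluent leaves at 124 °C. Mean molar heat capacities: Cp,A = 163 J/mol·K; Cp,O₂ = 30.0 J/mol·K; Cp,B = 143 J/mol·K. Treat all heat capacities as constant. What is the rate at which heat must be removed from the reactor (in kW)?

Q_out = 650 kW

Extent of reaction ξ = 0.514 × 277 = 142.38 mol/min
Reaction term: ξ·ΔH°_rxn = 142.38 × -263 = -37445 kJ/min
Sensible, feed 145→25 °C: -5914.9 kJ/min
Outlet flows (mol/min): A 134.62, O₂ 66.811, B 142.38
Sensible, products 25→124 °C: 4386.5 kJ/min
Q = ΔH = -38974 kJ/min = -649.56 kW
Heat removed = 649.56 kW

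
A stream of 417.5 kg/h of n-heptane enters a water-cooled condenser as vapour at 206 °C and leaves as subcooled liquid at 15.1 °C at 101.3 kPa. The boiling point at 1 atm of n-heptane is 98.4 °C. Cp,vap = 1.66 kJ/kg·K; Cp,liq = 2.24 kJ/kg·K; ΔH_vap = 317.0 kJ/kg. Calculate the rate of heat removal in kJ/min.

Q_c = 4750 kJ/min

vapour 206→98.4 °C: -178.62 kJ/kg
condensation at 98.4 °C: -317 kJ/kg
liquid 98.4→15.1 °C: -186.59 kJ/kg
Δh = -178.62 + -317 + -186.59 = -682.21 kJ/kg
Q = ṁ·Δh = 417.5 kg/h × -682.21 kJ/kg = -284820 kJ/h
|Q| = 79.117 kW = 4747 kJ/min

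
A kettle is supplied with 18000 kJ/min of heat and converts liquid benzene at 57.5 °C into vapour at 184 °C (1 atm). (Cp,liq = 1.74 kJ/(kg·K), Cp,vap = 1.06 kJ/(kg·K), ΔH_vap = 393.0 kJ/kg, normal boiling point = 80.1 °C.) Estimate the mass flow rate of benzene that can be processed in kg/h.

Δh = 1.74×(80.1−57.5) + 393.0 + 1.06×(184−80.1) = 542.46 kJ/kg
Q = 18000 kJ/min = 300 kJ/s = 1.08e+06 kJ/h
ṁ = Q/Δh = 1.08e+06 / 542.46 = 1990.9 kg/h

ṁ = 1990 kg/h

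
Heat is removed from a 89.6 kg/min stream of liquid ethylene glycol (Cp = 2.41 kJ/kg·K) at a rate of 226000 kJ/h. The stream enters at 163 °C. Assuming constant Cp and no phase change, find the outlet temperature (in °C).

Q = 226000 kJ/h = 3766.7 kJ/min
ΔT = Q/(ṁ·Cp) = 3766.7/(89.6×2.41) = 17.443 K
T_out = 163 − 17.443 = 145.56 °C

T_out = 146 °C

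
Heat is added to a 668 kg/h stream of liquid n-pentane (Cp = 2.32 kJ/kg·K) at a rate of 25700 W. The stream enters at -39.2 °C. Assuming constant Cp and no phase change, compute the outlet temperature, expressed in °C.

Q = 25700 W = 92520 kJ/h
ΔT = Q/(ṁ·Cp) = 92520/(668×2.32) = 59.7 K
T_out = -39.2 + 59.7 = 20.5 °C

T_out = 20.5 °C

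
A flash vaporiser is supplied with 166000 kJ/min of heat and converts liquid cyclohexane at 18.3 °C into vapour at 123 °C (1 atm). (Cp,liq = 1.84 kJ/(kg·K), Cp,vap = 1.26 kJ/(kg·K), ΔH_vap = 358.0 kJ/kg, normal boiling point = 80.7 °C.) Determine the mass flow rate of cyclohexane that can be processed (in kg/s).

ṁ = 5.26 kg/s

Δh = 1.84×(80.7−18.3) + 358.0 + 1.26×(123−80.7) = 526.11 kJ/kg
Q = 166000 kJ/min = 2766.7 kJ/s = 2766.7 kJ/s
ṁ = Q/Δh = 2766.7 / 526.11 = 5.2587 kg/s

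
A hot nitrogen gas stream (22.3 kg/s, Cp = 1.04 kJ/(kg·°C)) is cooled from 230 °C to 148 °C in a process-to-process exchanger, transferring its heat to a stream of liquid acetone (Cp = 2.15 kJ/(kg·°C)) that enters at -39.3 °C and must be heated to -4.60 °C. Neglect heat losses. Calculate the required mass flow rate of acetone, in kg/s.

Heat released by hot stream: Q = 22.3 × 1.04 × (230 − 148) = 1901.7 kJ/s
Energy balance on cold side (adiabatic exchanger): Q = ṁ_c·Cp_c·(T_c,out − T_c,in)
ṁ_c = 1901.7 / [2.15 × (-4.60 − -39.3)] = 25.491 kg/s

ṁ_c = 25.5 kg/s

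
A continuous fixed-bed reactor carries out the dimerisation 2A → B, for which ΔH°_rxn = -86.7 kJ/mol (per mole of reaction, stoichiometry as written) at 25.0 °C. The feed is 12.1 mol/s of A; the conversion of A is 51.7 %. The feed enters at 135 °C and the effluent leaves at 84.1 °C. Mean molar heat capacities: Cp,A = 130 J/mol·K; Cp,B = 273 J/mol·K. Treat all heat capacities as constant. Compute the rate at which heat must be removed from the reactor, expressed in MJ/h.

Extent of reaction ξ = 0.517 × 12.1 / 2 = 3.1279 mol/s
Reaction term: ξ·ΔH°_rxn = 3.1279 × -86.7 = -271.18 kJ/s
Sensible, feed 135→25 °C: -173.03 kJ/s
Outlet flows (mol/s): A 5.8443, B 3.1279
Sensible, products 25→84.1 °C: 95.367 kJ/s
Q = ΔH = -348.85 kJ/s = -348.85 kW
Heat removed = 1255.8 MJ/h

Q_out = 1260 MJ/h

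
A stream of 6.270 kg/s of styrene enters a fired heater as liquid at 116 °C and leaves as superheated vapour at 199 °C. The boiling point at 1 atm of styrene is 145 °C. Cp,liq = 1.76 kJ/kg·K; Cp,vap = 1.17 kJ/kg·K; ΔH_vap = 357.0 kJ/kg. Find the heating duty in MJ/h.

Q = 10600 MJ/h

liquid 116→145 °C: 51.04 kJ/kg
vaporisation at 145 °C: 357 kJ/kg
vapour 145→199 °C: 63.18 kJ/kg
Δh = 51.04 + 357 + 63.18 = 471.22 kJ/kg
Q = ṁ·Δh = 6.270 kg/s × 471.22 kJ/kg = 2954.5 kJ/s
|Q| = 2954.5 kW = 10636 MJ/h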